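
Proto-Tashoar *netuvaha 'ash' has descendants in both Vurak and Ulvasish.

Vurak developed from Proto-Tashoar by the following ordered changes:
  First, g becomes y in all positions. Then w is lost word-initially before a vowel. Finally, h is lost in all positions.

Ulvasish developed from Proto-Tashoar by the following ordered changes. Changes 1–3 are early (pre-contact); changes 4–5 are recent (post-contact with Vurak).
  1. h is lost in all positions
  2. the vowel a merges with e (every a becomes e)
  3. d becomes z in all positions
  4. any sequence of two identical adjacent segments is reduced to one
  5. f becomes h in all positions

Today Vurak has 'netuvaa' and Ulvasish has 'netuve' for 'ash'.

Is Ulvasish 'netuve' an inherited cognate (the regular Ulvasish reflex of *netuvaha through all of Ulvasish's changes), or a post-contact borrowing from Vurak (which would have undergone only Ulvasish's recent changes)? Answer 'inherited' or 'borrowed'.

inherited

If inherited, *netuvaha would pass through all of Ulvasish's changes:
Ulvasish: *netuvaha > netuvaa > netuvee > netuve  (by h-loss, vowel merger, degemination)
If borrowed from Vurak 'netuvaa' after the early changes, it would undergo only the recent ones:
  rule 4 (degemination): netuvaa → netuva
  rule 5 (unconditioned shift): no change (netuva)
  ⇒ as a loan: netuva
Ulvasish 'netuve' matches the inherited outcome exactly, so it is an inherited cognate, not a loan.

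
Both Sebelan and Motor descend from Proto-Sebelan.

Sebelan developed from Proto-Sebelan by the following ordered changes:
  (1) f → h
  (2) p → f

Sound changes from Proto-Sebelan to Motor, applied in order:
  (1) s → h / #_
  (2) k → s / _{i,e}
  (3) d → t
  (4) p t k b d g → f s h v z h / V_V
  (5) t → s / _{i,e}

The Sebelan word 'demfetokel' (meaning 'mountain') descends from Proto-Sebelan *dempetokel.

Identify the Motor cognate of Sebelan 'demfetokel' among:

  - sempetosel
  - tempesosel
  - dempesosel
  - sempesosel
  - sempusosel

Motor: *dempetokel
  dempetokel (rule 1 does not apply)
  dempetokel → dempetosel   [palatalisation]
  dempetosel → tempetosel   [unconditioned shift]
  tempetosel → tempesosel   [intervocalic lenition]
  tempesosel → sempesosel   [palatalisation]
  giving Motor sempesosel.
The other candidates each miss or misapply at least one Motor change.

sempesosel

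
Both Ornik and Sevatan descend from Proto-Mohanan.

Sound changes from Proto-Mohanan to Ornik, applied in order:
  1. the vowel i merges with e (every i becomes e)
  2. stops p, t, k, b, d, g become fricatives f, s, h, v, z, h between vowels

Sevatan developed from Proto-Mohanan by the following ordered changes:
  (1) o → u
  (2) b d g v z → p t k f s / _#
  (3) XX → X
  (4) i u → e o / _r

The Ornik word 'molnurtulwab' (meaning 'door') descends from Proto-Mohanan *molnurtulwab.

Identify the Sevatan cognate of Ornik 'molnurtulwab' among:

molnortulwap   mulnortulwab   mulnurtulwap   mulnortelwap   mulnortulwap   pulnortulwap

mulnortulwap

Sevatan: start from *molnurtulwab.
  rule 1 (vowel merger): molnurtulwab → mulnurtulwab
  rule 2 (final devoicing): mulnurtulwab → mulnurtulwap
  rule 3: no change — mulnurtulwap
  rule 4 (pre-rhotic lowering): mulnurtulwap → mulnortulwap
  ⇒ Sevatan mulnortulwap
The other candidates each miss or misapply at least one Sevatan change.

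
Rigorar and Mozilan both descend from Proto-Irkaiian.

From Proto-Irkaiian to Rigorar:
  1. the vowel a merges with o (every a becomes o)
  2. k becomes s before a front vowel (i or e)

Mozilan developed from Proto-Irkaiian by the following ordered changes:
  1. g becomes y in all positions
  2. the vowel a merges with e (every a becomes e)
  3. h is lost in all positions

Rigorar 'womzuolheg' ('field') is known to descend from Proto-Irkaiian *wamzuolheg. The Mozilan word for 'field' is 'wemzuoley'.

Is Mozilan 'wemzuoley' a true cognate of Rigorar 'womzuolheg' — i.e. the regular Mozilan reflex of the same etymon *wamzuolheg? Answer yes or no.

Derive the expected Mozilan reflex of *wamzuolheg:
Mozilan: start from *wamzuolheg.
  rule 1 (unconditioned shift): wamzuolheg → wamzuolhey
  rule 2 (vowel merger): wamzuolhey → wemzuolhey
  rule 3 (h-loss): wemzuolhey → wemzuoley
  ⇒ Mozilan wemzuoley
Mozilan 'wemzuoley' matches the regular reflex exactly, so the pair is cognate.

yes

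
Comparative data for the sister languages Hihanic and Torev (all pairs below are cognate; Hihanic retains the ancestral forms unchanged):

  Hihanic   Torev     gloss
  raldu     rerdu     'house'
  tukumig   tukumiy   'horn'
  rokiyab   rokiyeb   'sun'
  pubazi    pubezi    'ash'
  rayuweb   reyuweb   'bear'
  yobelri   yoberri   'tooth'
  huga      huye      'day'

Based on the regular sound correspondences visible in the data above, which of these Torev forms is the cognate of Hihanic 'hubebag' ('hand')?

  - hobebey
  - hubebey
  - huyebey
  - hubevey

raldu ~ rerdu, pubazi ~ pubezi — Hihanic a corresponds to Torev e after a consonant, before a consonant other than r, m, n, p, b, f, v.
tukumig ~ tukumiy — Hihanic g corresponds to Torev y word-finally.
Applying these to Hihanic 'hubebag':
  hubebag → hubebeg   (a→e after a consonant, before a consonant other than r, m, n, p, b, f, v)
  hubebeg → hubebey   (g→y word-finally)
So the Torev cognate is 'hubebey'.

hubebey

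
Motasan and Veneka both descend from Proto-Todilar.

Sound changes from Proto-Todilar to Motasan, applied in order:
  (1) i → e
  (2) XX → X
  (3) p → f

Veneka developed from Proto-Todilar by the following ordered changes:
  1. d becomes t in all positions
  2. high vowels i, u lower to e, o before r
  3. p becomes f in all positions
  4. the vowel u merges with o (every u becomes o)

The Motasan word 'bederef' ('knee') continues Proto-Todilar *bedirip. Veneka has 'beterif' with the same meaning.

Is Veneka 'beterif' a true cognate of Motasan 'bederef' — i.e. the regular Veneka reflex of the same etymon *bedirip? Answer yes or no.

yes

Derive the expected Veneka reflex of *bedirip:
Veneka: *bedirip
  bedirip → betirip   [unconditioned shift]
  betirip → beterip   [pre-rhotic lowering]
  beterip → beterif   [unconditioned shift]
  beterif (rule 4 does not apply)
  giving Veneka beterif.
Veneka 'beterif' matches the regular reflex exactly, so the pair is cognate.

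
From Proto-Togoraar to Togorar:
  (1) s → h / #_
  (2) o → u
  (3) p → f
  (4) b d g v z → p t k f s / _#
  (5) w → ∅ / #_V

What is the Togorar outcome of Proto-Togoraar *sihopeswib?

hihufeswip

Togorar: start from *sihopeswib.
  rule 1 (debuccalisation): sihopeswib → hihopeswib
  rule 2 (vowel merger): hihopeswib → hihupeswib
  rule 3 (unconditioned shift): hihupeswib → hihufeswib
  rule 4 (final devoicing): hihufeswib → hihufeswip
  rule 5: no change — hihufeswip
  ⇒ Togorar hihufeswip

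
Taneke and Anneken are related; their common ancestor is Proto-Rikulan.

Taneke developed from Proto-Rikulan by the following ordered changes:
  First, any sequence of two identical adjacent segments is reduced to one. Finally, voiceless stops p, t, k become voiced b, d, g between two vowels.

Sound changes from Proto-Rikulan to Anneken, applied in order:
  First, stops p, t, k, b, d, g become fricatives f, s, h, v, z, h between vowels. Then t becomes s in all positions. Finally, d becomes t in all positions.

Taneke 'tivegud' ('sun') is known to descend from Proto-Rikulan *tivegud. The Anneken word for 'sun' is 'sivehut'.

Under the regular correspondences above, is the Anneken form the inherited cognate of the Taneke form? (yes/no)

yes

Derive the expected Anneken reflex of *tivegud:
Anneken: start from *tivegud.
  rule 1 (intervocalic lenition): tivegud → tivehud
  rule 2 (unconditioned shift): tivehud → sivehud
  rule 3 (unconditioned shift): sivehud → sivehut
  ⇒ Anneken sivehut
Anneken 'sivehut' matches the regular reflex exactly, so the pair is cognate.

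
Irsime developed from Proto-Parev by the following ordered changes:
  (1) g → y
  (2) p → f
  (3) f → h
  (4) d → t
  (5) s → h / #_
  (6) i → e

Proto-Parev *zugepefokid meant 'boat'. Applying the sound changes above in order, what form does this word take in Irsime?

Irsime: *zugepefokid > zuyepefokid > zuyefefokid > zuyehehokid > zuyehehokit > zuyehehoket  (by unconditioned shift, unconditioned shift, unconditioned shift, unconditioned shift, vowel merger)

zuyehehoket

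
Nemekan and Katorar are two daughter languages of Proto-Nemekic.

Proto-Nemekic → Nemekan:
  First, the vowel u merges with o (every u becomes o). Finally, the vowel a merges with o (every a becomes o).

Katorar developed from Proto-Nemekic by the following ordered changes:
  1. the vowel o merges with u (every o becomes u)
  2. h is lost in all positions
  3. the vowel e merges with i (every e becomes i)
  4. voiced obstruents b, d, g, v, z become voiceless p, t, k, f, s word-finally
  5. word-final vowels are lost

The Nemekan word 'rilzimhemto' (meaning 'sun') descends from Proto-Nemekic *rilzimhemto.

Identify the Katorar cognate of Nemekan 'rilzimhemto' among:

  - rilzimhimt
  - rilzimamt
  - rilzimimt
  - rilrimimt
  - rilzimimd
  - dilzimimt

rilzimimt

Katorar: *rilzimhemto > rilzimhemtu > rilzimemtu > rilzimimtu > rilzimimt  (by vowel merger, h-loss, vowel merger, apocope)
The other candidates each miss or misapply at least one Katorar change.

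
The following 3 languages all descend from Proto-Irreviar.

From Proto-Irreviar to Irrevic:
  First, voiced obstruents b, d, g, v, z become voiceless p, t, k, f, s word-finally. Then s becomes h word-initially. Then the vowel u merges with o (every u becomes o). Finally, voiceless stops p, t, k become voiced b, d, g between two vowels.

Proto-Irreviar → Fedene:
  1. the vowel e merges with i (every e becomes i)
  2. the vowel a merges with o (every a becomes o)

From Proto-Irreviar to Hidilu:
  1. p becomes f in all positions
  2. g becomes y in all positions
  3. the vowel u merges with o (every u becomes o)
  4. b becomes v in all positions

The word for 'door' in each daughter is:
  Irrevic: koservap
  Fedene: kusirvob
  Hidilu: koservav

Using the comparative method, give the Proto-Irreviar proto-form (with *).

*kuservab

Position 2: Irrevic has o, Fedene has u, Hidilu has o. Fedene preserves u here (none of its changes turn any other segment into u), so the proto-segment is *u.
Position 7: Irrevic has a, Fedene has o, Hidilu has a. Irrevic preserves a here (none of its changes turn any other segment into a), so the proto-segment is *a.
Position 4: Irrevic has e, Fedene has i, Hidilu has e. Irrevic preserves e here (none of its changes turn any other segment into e), so the proto-segment is *e.
Verify the candidate proto-form against each daughter:
Irrevic: start from *kuservab.
  rule 1 (final devoicing): kuservab → kuservap
  rule 2: no change — kuservap
  rule 3 (vowel merger): kuservap → koservap
  rule 4: no change — koservap
  ⇒ Irrevic koservap
Fedene: start from *kuservab.
  rule 1 (vowel merger): kuservab → kusirvab
  rule 2 (vowel merger): kusirvab → kusirvob
  ⇒ Fedene kusirvob
Hidilu: *kuservab
  kuservab (rule 1 does not apply)
  kuservab (rule 2 does not apply)
  kuservab → koservab   [vowel merger]
  koservab → koservav   [unconditioned shift]
  giving Hidilu koservav.
*kuservab is the unique common source.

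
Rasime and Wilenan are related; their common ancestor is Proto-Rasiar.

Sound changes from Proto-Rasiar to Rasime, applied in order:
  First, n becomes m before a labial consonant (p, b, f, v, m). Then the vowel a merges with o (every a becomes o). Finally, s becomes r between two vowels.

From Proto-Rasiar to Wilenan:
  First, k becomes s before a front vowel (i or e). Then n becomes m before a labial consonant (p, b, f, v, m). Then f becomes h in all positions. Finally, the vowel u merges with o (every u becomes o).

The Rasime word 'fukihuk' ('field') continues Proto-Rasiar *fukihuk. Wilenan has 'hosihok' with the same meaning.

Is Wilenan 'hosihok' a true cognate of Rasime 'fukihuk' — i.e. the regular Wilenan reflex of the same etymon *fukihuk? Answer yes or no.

Derive the expected Wilenan reflex of *fukihuk:
Wilenan: *fukihuk
  fukihuk → fusihuk   [palatalisation]
  fusihuk (rule 2 does not apply)
  fusihuk → husihuk   [unconditioned shift]
  husihuk → hosihok   [vowel merger]
  giving Wilenan hosihok.
Wilenan 'hosihok' matches the regular reflex exactly, so the pair is cognate.

yes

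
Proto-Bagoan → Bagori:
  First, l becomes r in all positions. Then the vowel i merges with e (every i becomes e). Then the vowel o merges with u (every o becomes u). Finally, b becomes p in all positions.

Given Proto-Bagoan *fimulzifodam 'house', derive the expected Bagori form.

Bagori: start from *fimulzifodam.
  rule 1 (unconditioned shift): fimulzifodam → fimurzifodam
  rule 2 (vowel merger): fimurzifodam → femurzefodam
  rule 3 (vowel merger): femurzefodam → femurzefudam
  rule 4: no change — femurzefudam
  ⇒ Bagori femurzefudam

femurzefudam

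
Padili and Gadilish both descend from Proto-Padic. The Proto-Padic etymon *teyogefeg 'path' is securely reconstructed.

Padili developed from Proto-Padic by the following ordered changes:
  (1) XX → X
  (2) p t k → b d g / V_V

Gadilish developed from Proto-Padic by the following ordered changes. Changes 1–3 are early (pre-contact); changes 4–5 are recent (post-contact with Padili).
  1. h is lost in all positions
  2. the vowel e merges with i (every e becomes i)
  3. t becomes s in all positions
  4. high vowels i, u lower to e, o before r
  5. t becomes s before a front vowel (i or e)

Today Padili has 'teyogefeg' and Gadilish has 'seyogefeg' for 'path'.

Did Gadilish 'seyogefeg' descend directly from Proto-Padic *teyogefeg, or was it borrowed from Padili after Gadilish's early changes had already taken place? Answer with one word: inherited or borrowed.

borrowed

If inherited, *teyogefeg would pass through all of Gadilish's changes:
Gadilish: *teyogefeg
  teyogefeg (rule 1 does not apply)
  teyogefeg → tiyogifig   [vowel merger]
  tiyogifig → siyogifig   [unconditioned shift]
  siyogifig (rule 4 does not apply)
  siyogifig (rule 5 does not apply)
  giving Gadilish siyogifig.
If borrowed from Padili 'teyogefeg' after the early changes, it would undergo only the recent ones:
  rule 4 (pre-rhotic lowering): no change (teyogefeg)
  rule 5 (palatalisation): teyogefeg → seyogefeg
  ⇒ as a loan: seyogefeg
Gadilish 'seyogefeg' matches the loan outcome 'seyogefeg', not the inherited 'siyogifig' — it skipped the early Gadilish changes, so it was borrowed from Padili.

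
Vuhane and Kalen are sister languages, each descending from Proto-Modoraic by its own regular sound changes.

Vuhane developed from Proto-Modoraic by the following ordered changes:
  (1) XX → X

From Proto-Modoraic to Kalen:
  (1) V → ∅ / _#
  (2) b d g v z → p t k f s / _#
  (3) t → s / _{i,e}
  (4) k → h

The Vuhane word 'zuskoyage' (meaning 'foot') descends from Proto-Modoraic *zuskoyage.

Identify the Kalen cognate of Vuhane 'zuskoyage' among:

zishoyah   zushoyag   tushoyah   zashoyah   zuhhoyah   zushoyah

Kalen: start from *zuskoyage.
  rule 1 (apocope): zuskoyage → zuskoyag
  rule 2 (final devoicing): zuskoyag → zuskoyak
  rule 3: no change — zuskoyak
  rule 4 (unconditioned shift): zuskoyak → zushoyah
  ⇒ Kalen zushoyah
Only 'zushoyah' matches the regular Kalen development of *zuskoyage.

zushoyah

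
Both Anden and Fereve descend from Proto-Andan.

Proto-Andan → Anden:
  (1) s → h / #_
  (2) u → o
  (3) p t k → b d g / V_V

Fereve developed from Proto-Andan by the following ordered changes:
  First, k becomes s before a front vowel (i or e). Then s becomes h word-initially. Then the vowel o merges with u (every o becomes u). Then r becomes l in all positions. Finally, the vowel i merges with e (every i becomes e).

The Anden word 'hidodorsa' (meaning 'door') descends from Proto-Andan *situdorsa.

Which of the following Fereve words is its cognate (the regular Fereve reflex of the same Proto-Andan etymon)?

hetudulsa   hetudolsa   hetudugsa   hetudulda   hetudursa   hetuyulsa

Fereve: start from *situdorsa.
  rule 1: no change — situdorsa
  rule 2 (debuccalisation): situdorsa → hitudorsa
  rule 3 (vowel merger): hitudorsa → hitudursa
  rule 4 (unconditioned shift): hitudursa → hitudulsa
  rule 5 (vowel merger): hitudulsa → hetudulsa
  ⇒ Fereve hetudulsa

hetudulsa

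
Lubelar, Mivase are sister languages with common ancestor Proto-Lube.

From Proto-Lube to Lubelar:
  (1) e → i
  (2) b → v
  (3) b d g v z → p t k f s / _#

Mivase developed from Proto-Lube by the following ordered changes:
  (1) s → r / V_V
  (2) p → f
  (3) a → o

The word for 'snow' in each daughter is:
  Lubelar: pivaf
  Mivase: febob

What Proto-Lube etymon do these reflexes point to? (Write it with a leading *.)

Position 5: Lubelar has f, Mivase has b. Mivase preserves b here (none of its changes turn any other segment into b), so the proto-segment is *b.
Position 2: Lubelar has i, Mivase has e. Mivase preserves e here (none of its changes turn any other segment into e), so the proto-segment is *e.
Position 3: Lubelar has v, Mivase has b. Mivase preserves b here (none of its changes turn any other segment into b), so the proto-segment is *b.
This points to *pebab. Verify forward in each daughter:
Lubelar: *pebab
  pebab → pibab   [vowel merger]
  pibab → pivav   [unconditioned shift]
  pivav → pivaf   [final devoicing]
  giving Lubelar pivaf.
Mivase: *pebab > febab > febob  (by unconditioned shift, vowel merger)
Only *pebab yields all of Lubelar pivaf, Mivase febob.

*pebab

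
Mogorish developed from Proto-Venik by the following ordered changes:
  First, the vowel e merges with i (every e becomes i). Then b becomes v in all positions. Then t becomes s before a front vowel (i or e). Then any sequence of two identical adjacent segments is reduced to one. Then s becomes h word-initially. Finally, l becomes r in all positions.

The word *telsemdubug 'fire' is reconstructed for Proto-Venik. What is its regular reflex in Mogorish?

hirsimduvug

Mogorish: start from *telsemdubug.
  rule 1 (vowel merger): telsemdubug → tilsimdubug
  rule 2 (unconditioned shift): tilsimdubug → tilsimduvug
  rule 3 (palatalisation): tilsimduvug → silsimduvug
  rule 4: no change — silsimduvug
  rule 5 (debuccalisation): silsimduvug → hilsimduvug
  rule 6 (unconditioned shift): hilsimduvug → hirsimduvug
  ⇒ Mogorish hirsimduvug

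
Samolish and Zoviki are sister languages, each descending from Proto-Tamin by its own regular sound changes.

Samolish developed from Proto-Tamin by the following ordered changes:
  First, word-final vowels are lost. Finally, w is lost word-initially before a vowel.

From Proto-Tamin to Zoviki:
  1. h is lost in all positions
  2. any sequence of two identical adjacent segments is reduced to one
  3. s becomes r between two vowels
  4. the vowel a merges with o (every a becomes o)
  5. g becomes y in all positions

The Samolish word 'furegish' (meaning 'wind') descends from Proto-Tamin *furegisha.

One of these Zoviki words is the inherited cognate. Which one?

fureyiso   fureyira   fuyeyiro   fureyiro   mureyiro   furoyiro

Zoviki: *furegisha
  furegisha → furegisa   [h-loss]
  furegisa (rule 2 does not apply)
  furegisa → furegira   [rhotacism]
  furegira → furegiro   [vowel merger]
  furegiro → fureyiro   [unconditioned shift]
  giving Zoviki fureyiro.

fureyiro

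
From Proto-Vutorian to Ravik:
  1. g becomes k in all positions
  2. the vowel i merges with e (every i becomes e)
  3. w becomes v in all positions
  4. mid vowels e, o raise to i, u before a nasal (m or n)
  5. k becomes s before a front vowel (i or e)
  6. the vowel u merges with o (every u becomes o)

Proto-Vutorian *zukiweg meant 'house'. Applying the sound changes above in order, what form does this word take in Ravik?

zosevek

Ravik: *zukiweg > zukiwek > zukewek > zukevek > zusevek > zosevek  (by unconditioned shift, vowel merger, unconditioned shift, palatalisation, vowel merger)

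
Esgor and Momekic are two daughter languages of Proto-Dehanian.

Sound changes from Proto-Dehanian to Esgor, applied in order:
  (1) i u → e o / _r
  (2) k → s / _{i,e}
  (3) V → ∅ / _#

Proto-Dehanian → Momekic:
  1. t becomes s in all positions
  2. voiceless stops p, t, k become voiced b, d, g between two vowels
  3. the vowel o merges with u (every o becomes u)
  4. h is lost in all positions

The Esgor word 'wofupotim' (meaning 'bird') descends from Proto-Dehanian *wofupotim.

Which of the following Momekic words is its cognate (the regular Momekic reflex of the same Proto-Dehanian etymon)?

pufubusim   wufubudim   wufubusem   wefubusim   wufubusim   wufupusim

Momekic: *wofupotim > wofuposim > wofubosim > wufubusim  (by unconditioned shift, intervocalic voicing, vowel merger)
Only 'wufubusim' matches the regular Momekic development of *wofupotim.

wufubusim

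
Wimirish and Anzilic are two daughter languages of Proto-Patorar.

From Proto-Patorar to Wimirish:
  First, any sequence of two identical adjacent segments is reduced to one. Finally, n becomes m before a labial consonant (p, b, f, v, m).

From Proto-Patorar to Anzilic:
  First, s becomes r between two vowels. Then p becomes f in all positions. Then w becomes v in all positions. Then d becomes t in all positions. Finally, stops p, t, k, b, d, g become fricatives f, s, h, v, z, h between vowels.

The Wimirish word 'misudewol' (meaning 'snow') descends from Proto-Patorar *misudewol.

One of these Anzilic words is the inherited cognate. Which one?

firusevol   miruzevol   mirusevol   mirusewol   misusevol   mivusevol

mirusevol

Anzilic: *misudewol > mirudewol > mirudevol > mirutevol > mirusevol  (by rhotacism, unconditioned shift, unconditioned shift, intervocalic lenition)
The other candidates each miss or misapply at least one Anzilic change.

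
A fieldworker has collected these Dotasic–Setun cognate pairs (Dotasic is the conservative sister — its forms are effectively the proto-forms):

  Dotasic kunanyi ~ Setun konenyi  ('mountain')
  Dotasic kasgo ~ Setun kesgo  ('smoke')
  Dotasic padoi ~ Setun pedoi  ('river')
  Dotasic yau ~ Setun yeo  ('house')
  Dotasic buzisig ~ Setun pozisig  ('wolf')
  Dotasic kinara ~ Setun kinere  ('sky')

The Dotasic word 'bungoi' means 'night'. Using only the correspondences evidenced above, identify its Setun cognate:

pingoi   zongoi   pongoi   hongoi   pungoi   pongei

pongoi

buzisig ~ pozisig — Dotasic b corresponds to Setun p word-initially before a back vowel.
kunanyi ~ konenyi — Dotasic u corresponds to Setun o after a consonant, before a nasal.
Applying these to Dotasic 'bungoi':
  bungoi → pungoi   (b→p word-initially before a back vowel)
  pungoi → pongoi   (u→o after a consonant, before a nasal)
So the Setun cognate is 'pongoi'.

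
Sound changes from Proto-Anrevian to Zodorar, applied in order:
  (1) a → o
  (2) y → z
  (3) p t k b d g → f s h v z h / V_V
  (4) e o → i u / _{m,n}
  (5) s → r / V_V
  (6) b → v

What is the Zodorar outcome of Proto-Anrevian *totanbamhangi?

Zodorar: start from *totanbamhangi.
  rule 1 (vowel merger): totanbamhangi → totonbomhongi
  rule 2: no change — totonbomhongi
  rule 3 (intervocalic lenition): totonbomhongi → tosonbomhongi
  rule 4 (pre-nasal raising): tosonbomhongi → tosunbumhungi
  rule 5 (rhotacism): tosunbumhungi → torunbumhungi
  rule 6 (unconditioned shift): torunbumhungi → torunvumhungi
  ⇒ Zodorar torunvumhungi

torunvumhungi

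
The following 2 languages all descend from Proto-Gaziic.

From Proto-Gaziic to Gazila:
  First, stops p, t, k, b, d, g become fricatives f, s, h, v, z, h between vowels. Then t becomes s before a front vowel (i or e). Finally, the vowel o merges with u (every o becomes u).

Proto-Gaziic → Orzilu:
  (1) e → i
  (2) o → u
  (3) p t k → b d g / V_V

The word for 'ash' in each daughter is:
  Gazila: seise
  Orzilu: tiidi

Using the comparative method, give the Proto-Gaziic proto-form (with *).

Position 1: Gazila has s, Orzilu has t. Orzilu preserves t here (none of its changes turn any other segment into t), so the proto-segment is *t.
Position 4: Gazila has s, Orzilu has d. Taking the neighbouring segments as reconstructed: Gazila s could go back to *t or *s; Orzilu d could go back to *t or *d — the one source consistent with every daughter is *t.
Verify the candidate proto-form against each daughter:
Gazila: start from *teite.
  rule 1 (intervocalic lenition): teite → teise
  rule 2 (palatalisation): teise → seise
  rule 3: no change — seise
  ⇒ Gazila seise
Orzilu: *teite
  teite → tiiti   [vowel merger]
  tiiti (rule 2 does not apply)
  tiiti → tiidi   [intervocalic voicing]
  giving Orzilu tiidi.
*teite is the unique common source.

*teite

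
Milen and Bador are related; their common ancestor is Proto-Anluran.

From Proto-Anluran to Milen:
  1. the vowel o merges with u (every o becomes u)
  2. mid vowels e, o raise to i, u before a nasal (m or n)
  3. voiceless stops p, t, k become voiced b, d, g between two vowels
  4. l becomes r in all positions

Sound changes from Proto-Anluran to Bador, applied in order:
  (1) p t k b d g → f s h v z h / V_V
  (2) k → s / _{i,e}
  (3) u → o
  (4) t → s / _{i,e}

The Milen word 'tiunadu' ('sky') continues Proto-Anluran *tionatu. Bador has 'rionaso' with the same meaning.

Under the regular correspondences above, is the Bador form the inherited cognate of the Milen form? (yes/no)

Derive the expected Bador reflex of *tionatu:
Bador: *tionatu > tionasu > tionaso > sionaso  (by intervocalic lenition, vowel merger, palatalisation)
The regular Bador reflex would be 'sionaso', but the attested form is 'rionaso'. The correspondence is irregular, so they are not cognates (the Bador form has a different source).

no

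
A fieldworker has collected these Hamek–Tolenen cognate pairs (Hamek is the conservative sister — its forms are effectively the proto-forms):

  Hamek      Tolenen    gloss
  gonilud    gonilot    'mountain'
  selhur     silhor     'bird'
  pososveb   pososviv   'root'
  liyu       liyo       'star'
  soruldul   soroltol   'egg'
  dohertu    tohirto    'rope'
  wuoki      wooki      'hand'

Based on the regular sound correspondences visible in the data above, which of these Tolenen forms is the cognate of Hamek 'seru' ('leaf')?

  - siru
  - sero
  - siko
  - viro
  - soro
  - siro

dohertu ~ tohirto — Hamek e corresponds to Tolenen i after a consonant, before r.
liyu ~ liyo, dohertu ~ tohirto — Hamek u corresponds to Tolenen o word-finally.
Applying these to Hamek 'seru':
  seru → siru   (e→i after a consonant, before r)
  siru → siro   (u→o word-finally)
So the Tolenen cognate is 'siro'.

siro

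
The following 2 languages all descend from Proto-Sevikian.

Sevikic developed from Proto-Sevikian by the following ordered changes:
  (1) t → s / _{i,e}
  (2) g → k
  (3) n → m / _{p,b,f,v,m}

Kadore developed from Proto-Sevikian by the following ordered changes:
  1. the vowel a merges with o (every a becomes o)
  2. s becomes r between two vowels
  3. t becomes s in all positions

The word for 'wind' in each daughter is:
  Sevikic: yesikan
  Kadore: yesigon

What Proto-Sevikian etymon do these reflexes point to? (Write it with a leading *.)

*yetigan

Position 5: Sevikic has k, Kadore has g. Kadore preserves g here (none of its changes turn any other segment into g), so the proto-segment is *g.
Position 3: Sevikic has s, Kadore has s. Taking the neighbouring segments as reconstructed: Sevikic s could go back to *t or *s; Kadore s can only go back to *t — the one source consistent with every daughter is *t.
Position 6: Sevikic has a, Kadore has o. Sevikic preserves a here (none of its changes turn any other segment into a), so the proto-segment is *a.
This points to *yetigan. Verify forward in each daughter:
Sevikic: *yetigan > yesigan > yesikan  (by palatalisation, unconditioned shift)
Kadore: *yetigan > yetigon > yesigon  (by vowel merger, unconditioned shift)
Only *yetigan yields all of Sevikic yesikan, Kadore yesigon.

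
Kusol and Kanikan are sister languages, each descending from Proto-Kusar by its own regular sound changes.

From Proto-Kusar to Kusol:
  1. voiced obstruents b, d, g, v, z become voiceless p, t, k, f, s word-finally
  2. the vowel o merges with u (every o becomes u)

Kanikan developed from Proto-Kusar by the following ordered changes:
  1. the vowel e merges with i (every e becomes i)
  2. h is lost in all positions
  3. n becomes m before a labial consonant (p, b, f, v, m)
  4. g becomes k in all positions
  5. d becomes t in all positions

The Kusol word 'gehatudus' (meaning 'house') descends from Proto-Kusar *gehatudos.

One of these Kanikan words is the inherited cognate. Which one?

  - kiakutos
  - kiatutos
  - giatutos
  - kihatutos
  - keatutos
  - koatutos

Kanikan: *gehatudos
  gehatudos → gihatudos   [vowel merger]
  gihatudos → giatudos   [h-loss]
  giatudos (rule 3 does not apply)
  giatudos → kiatudos   [unconditioned shift]
  kiatudos → kiatutos   [unconditioned shift]
  giving Kanikan kiatutos.
Among the options, 'kiatutos' alone shows every Kanikan change applied in order.

kiatutos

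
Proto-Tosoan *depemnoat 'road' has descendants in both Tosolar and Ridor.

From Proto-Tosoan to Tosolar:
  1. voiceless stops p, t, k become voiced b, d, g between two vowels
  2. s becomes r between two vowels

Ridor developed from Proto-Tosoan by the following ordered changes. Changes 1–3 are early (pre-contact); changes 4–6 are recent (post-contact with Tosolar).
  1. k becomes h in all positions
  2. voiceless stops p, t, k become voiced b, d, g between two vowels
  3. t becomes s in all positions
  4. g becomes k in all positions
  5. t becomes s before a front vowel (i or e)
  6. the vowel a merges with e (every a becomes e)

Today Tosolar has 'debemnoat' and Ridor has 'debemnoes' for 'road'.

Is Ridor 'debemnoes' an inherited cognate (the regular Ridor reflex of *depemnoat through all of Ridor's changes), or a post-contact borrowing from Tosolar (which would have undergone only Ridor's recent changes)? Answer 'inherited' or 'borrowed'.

If inherited, *depemnoat would pass through all of Ridor's changes:
Ridor: start from *depemnoat.
  rule 1: no change — depemnoat
  rule 2 (intervocalic voicing): depemnoat → debemnoat
  rule 3 (unconditioned shift): debemnoat → debemnoas
  rule 4: no change — debemnoas
  rule 5: no change — debemnoas
  rule 6 (vowel merger): debemnoas → debemnoes
  ⇒ Ridor debemnoes
If borrowed from Tosolar 'debemnoat' after the early changes, it would undergo only the recent ones:
  rule 4 (unconditioned shift): no change (debemnoat)
  rule 5 (palatalisation): no change (debemnoat)
  rule 6 (vowel merger): debemnoat → debemnoet
  ⇒ as a loan: debemnoet
Ridor 'debemnoes' matches the inherited outcome exactly, so it is an inherited cognate, not a loan.

inherited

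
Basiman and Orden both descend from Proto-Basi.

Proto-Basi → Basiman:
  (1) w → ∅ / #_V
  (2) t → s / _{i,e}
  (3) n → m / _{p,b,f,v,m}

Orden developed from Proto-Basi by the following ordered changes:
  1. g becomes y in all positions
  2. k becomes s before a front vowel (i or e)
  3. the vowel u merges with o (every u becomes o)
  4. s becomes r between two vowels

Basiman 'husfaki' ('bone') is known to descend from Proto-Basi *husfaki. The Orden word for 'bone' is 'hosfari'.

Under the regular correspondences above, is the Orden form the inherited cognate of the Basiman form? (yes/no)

yes

Derive the expected Orden reflex of *husfaki:
Orden: start from *husfaki.
  rule 1: no change — husfaki
  rule 2 (palatalisation): husfaki → husfasi
  rule 3 (vowel merger): husfasi → hosfasi
  rule 4 (rhotacism): hosfasi → hosfari
  ⇒ Orden hosfari
Orden 'hosfari' matches the regular reflex exactly, so the pair is cognate.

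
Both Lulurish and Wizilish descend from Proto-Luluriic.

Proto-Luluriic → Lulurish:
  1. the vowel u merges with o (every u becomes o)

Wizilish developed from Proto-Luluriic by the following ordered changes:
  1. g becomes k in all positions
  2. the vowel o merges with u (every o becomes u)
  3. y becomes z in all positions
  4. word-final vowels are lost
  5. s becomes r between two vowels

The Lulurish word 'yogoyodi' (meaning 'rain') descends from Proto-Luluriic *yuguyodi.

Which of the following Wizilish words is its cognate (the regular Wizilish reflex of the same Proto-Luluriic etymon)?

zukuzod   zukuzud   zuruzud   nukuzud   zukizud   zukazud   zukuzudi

zukuzud

Wizilish: *yuguyodi > yukuyodi > yukuyudi > zukuzudi > zukuzud  (by unconditioned shift, vowel merger, unconditioned shift, apocope)
Among the options, 'zukuzud' alone shows every Wizilish change applied in order.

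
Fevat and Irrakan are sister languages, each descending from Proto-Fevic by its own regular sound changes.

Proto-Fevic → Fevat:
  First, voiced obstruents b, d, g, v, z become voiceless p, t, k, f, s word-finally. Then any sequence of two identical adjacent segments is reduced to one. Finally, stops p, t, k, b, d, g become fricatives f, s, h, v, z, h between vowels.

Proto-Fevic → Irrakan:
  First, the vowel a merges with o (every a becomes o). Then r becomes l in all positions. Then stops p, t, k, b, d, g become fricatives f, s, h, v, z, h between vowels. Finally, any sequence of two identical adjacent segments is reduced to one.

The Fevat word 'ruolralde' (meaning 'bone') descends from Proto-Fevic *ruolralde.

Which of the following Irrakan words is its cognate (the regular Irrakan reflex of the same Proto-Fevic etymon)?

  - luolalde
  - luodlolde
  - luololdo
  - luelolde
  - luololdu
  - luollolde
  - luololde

luololde

Irrakan: *ruolralde > ruolrolde > luollolde > luololde  (by vowel merger, unconditioned shift, degemination)
Among the options, 'luololde' alone shows every Irrakan change applied in order.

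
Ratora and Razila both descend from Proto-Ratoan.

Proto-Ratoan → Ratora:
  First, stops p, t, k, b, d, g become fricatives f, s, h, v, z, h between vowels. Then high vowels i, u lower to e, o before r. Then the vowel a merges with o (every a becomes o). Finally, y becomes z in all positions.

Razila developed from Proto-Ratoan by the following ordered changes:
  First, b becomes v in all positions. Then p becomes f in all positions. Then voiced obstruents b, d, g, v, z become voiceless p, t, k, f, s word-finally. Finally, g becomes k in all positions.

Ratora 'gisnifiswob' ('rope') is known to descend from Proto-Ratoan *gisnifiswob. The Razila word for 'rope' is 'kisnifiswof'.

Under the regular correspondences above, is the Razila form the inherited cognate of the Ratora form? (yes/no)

yes

Derive the expected Razila reflex of *gisnifiswob:
Razila: *gisnifiswob
  gisnifiswob → gisnifiswov   [unconditioned shift]
  gisnifiswov (rule 2 does not apply)
  gisnifiswov → gisnifiswof   [final devoicing]
  gisnifiswof → kisnifiswof   [unconditioned shift]
  giving Razila kisnifiswof.
Razila 'kisnifiswof' matches the regular reflex exactly, so the pair is cognate.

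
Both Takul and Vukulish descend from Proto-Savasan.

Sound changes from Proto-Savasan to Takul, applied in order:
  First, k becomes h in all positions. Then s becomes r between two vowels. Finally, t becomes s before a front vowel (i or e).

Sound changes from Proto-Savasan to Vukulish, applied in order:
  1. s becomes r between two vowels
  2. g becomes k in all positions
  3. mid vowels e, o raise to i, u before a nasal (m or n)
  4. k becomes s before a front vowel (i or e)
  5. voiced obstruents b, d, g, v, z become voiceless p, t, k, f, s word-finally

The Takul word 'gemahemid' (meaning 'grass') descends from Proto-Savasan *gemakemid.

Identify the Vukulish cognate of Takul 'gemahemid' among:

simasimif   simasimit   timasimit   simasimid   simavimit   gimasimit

simasimit

Vukulish: *gemakemid
  gemakemid (rule 1 does not apply)
  gemakemid → kemakemid   [unconditioned shift]
  kemakemid → kimakimid   [pre-nasal raising]
  kimakimid → simasimid   [palatalisation]
  simasimid → simasimit   [final devoicing]
  giving Vukulish simasimit.
The other candidates each miss or misapply at least one Vukulish change.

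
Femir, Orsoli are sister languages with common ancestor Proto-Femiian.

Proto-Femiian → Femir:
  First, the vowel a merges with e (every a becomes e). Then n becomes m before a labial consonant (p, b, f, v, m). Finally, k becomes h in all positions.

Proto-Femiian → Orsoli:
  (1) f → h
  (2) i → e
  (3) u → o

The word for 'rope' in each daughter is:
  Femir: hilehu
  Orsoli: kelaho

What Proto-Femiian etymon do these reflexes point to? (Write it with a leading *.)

*kilahu

Position 2: Femir has i, Orsoli has e. Femir preserves i here (none of its changes turn any other segment into i), so the proto-segment is *i.
Position 6: Femir has u, Orsoli has o. Femir preserves u here (none of its changes turn any other segment into u), so the proto-segment is *u.
Verify the candidate proto-form against each daughter:
Femir: *kilahu > kilehu > hilehu  (by vowel merger, unconditioned shift)
Orsoli: *kilahu > kelahu > kelaho  (by vowel merger, vowel merger)
*kilahu is the unique common source.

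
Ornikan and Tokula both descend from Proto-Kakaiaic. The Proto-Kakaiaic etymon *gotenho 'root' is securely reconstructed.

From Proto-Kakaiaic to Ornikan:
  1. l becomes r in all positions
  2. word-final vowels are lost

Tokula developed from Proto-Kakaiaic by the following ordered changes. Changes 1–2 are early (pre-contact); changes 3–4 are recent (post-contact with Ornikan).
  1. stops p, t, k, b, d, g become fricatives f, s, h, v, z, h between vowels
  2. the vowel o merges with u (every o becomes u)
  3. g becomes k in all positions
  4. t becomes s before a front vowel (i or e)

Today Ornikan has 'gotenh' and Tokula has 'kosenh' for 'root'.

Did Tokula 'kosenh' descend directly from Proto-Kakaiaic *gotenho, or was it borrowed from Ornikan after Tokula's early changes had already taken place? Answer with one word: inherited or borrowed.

If inherited, *gotenho would pass through all of Tokula's changes:
Tokula: *gotenho
  gotenho → gosenho   [intervocalic lenition]
  gosenho → gusenhu   [vowel merger]
  gusenhu → kusenhu   [unconditioned shift]
  kusenhu (rule 4 does not apply)
  giving Tokula kusenhu.
If borrowed from Ornikan 'gotenh' after the early changes, it would undergo only the recent ones:
  rule 3 (unconditioned shift): gotenh → kotenh
  rule 4 (palatalisation): kotenh → kosenh
  ⇒ as a loan: kosenh
Tokula 'kosenh' matches the loan outcome 'kosenh', not the inherited 'kusenhu' — it skipped the early Tokula changes, so it was borrowed from Ornikan.

borrowed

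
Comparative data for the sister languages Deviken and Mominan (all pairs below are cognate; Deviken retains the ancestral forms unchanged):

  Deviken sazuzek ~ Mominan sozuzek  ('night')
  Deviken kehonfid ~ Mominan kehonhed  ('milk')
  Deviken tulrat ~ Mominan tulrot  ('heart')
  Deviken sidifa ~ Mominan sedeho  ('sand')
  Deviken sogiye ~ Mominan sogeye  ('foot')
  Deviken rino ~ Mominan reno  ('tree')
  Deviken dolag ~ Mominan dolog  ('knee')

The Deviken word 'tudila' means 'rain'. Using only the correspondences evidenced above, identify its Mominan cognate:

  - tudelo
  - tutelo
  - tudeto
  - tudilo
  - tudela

tudelo

kehonfid ~ kehonhed, sidifa ~ sedeho — Deviken i corresponds to Mominan e after a consonant, before a consonant other than r, m, n, p, b, f, v.
sidifa ~ sedeho — Deviken a corresponds to Mominan o word-finally.
Applying these to Deviken 'tudila':
  tudila → tudela   (i→e after a consonant, before a consonant other than r, m, n, p, b, f, v)
  tudela → tudelo   (a→o word-finally)
So the Mominan cognate is 'tudelo'.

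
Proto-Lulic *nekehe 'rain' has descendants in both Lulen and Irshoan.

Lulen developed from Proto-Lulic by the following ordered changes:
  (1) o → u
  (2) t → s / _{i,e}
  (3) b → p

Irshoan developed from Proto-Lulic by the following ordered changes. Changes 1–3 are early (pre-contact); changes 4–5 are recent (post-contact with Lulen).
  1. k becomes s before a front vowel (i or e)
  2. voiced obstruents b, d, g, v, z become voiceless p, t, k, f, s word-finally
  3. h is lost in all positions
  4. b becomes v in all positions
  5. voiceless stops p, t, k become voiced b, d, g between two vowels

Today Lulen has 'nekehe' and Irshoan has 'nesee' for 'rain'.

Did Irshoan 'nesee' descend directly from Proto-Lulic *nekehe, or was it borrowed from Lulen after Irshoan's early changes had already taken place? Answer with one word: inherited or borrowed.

If inherited, *nekehe would pass through all of Irshoan's changes:
Irshoan: start from *nekehe.
  rule 1 (palatalisation): nekehe → nesehe
  rule 2: no change — nesehe
  rule 3 (h-loss): nesehe → nesee
  rule 4: no change — nesee
  rule 5: no change — nesee
  ⇒ Irshoan nesee
If borrowed from Lulen 'nekehe' after the early changes, it would undergo only the recent ones:
  rule 4 (unconditioned shift): no change (nekehe)
  rule 5 (intervocalic voicing): nekehe → negehe
  ⇒ as a loan: negehe
Irshoan 'nesee' matches the inherited outcome exactly, so it is an inherited cognate, not a loan.

inherited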